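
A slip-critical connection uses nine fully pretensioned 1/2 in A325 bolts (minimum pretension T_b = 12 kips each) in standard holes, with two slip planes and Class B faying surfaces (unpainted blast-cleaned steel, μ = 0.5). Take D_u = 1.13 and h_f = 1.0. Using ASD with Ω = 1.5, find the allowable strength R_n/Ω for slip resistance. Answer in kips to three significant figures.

81.4 kips

R_n = μ · D_u · h_f · T_b · n_s · n_b = 0.5 × 1.13 × 1.0 × 12 × 2 × 9 = 122 kips.
Allowable strength R_n/Ω = 122 / 1.5 = 81.4 kips.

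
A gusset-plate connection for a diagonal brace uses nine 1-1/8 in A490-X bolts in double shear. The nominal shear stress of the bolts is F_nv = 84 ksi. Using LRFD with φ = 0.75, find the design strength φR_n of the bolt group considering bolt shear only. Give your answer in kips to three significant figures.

1130 kips

A_b = π × 1.125² / 4 = 0.994 in².
R_n = F_nv · A_b · n · n_s = 84 × 0.994 × 9 × 2 = 1503 kips.
Design strength φR_n = 0.75 × 1503 = 1130 kips.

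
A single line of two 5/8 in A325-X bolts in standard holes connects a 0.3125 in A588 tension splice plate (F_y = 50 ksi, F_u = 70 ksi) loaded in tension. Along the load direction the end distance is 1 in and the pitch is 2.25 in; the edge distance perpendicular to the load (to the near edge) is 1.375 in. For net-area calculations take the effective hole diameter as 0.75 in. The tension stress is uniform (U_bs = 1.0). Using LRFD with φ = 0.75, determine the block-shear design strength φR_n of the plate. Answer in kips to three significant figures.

Shear plane L_v = 1 + 1·2.25 = 3.25 in; A_gv = 3.25 × 0.3125 = 1.016 in².
A_nv = (3.25 − 1.5·0.75) × 0.3125 = 0.6641 in².
A_nt = (1.375 − 0.5·0.75) × 0.3125 = 0.3125 in².
0.6 F_u A_nv = 27.89 kips; 0.6 F_y A_gv = 30.47 kips → shear rupture governs the shear term.
R_n = 27.89 + 1.0 × 70 × 0.3125 = 49.77 kips.
Design strength φR_n = 0.75 × 49.77 = 37.3 kips.

37.3 kips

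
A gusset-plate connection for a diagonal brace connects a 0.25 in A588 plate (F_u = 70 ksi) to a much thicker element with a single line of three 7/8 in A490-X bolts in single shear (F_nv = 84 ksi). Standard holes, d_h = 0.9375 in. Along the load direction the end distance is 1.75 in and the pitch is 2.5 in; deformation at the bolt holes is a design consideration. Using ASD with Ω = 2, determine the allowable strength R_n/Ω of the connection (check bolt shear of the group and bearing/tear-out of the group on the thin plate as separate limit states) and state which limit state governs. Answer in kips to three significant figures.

46.3 kips (bearing governs)

Bolt shear: A_b = π·0.875²/4 = 0.6013 in²; R_n = 84 × 0.6013 × 3 × 1 = 151.5 kips → 151.5 / 2 = 75.8 kips.
Bearing (1.2 l_c t F_u ≤ 2.4 d t F_u): upper limit = 2.4·0.875·0.25·70 = 36.75 kips.
  Edge l_c = 1.75 − 0.9375/2 = 1.281 → r_n = 26.91 kips; interior l_c = 2.5 − 0.9375 = 1.562 → r_n = 32.81 kips.
  R_n,bearing = 1·26.91 + 2·32.81 = 92.53 kips → 92.53 / 2 = 46.3 kips.
Bearing governs: 46.3 kips.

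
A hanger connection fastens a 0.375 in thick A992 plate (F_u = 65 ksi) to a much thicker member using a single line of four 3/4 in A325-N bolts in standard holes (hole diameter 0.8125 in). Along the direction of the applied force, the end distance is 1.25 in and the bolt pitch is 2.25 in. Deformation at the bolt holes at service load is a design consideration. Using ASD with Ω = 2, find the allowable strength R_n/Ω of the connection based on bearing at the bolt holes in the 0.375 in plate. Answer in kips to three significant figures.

Per bolt r_n = 1.2 l_c t F_u ≤ 2.4 d t F_u; upper limit = 2.4 × 0.75 × 0.375 × 65 = 43.87 kips.
Edge bolt: l_c = 1.25 − 0.8125/2 = 0.8438 in → 1.2 × 0.8438 × 0.375 × 65 = 24.68 → r_n = 24.68 kips.
Interior bolts: l_c = 2.25 − 0.8125 = 1.438 in → 1.2 × 1.438 × 0.375 × 65 = 42.05 → r_n = 42.05 kips.
R_n = 1 × 24.68 + 3 × 42.05 = 150.8 kips.
Allowable strength R_n/Ω = 150.8 / 2 = 75.4 kips.

75.4 kips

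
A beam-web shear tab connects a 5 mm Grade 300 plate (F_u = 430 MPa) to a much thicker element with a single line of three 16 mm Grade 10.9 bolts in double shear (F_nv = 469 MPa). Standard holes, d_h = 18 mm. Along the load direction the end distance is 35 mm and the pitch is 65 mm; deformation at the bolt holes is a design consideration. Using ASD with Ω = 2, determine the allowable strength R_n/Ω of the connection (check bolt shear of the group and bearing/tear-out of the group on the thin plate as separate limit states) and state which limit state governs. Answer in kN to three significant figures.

116 kN (bearing governs)

Bolt shear: A_b = π·16²/4 = 201.1 mm²; R_n = 469 × 201.1 × 3 × 2 / 1000 = 565.8 kN → 565.8 / 2 = 283 kN.
Bearing (1.2 l_c t F_u ≤ 2.4 d t F_u): upper limit = 2.4·16·5·430 / 1000 = 82.56 kN.
  Edge l_c = 35 − 18/2 = 26 → r_n = 67.08 kN; interior l_c = 65 − 18 = 47 → r_n = 82.56 kN.
  R_n,bearing = 1·67.08 + 2·82.56 = 232.2 kN → 232.2 / 2 = 116 kN.
Bearing governs: 116 kN.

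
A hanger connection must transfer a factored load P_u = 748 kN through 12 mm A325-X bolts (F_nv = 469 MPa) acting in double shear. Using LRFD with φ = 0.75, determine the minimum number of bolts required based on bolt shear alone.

A_b = π·12²/4 = 113.1 mm².
Per-bolt design strength φR_n = 0.75 × 469 × 113.1 × 2 / 1000 = 79.56 kN.
n ≥ 748 / 79.56 = 9.401 → use 10 bolts.

10 bolts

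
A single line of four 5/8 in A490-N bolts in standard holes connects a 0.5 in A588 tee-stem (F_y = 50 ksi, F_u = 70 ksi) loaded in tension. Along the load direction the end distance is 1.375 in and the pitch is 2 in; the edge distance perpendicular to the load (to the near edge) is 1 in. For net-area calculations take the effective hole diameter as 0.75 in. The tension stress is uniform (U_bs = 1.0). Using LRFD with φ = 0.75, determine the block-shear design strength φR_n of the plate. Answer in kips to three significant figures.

Shear plane L_v = 1.375 + 3·2 = 7.375 in; A_gv = 7.375 × 0.5 = 3.688 in².
A_nv = (7.375 − 3.5·0.75) × 0.5 = 2.375 in².
A_nt = (1 − 0.5·0.75) × 0.5 = 0.3125 in².
0.6 F_u A_nv = 99.75 kips; 0.6 F_y A_gv = 110.6 kips → shear rupture governs the shear term.
R_n = 99.75 + 1.0 × 70 × 0.3125 = 121.6 kips.
Design strength φR_n = 0.75 × 121.6 = 91.2 kips.

91.2 kips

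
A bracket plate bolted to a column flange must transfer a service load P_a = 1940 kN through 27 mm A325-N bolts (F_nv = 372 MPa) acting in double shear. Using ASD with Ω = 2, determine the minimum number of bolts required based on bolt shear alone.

A_b = π·27²/4 = 572.6 mm².
Per-bolt allowable strength R_n/Ω = 372 × 572.6 × 2 / 1000 / 2 = 213 kN.
n ≥ 1940 / 213 = 9.108 → use 10 bolts.

10 bolts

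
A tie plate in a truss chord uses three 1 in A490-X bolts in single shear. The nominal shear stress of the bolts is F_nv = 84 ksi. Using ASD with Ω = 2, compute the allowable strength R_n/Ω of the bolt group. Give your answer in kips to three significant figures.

99 kips

A_b = π × 1² / 4 = 0.7854 in².
R_n = F_nv · A_b · n · n_s = 84 × 0.7854 × 3 × 1 = 197.9 kips.
Allowable strength R_n/Ω = 197.9 / 2 = 99 kips.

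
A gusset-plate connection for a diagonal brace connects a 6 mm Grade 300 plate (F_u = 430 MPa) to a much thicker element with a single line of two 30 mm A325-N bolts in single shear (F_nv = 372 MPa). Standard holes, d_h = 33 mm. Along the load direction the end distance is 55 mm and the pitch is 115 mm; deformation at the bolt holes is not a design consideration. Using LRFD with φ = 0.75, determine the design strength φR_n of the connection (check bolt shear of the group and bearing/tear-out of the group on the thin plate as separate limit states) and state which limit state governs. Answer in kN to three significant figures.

286 kN (bearing governs)

Bolt shear: A_b = π·30²/4 = 706.9 mm²; R_n = 372 × 706.9 × 2 × 1 / 1000 = 525.9 kN → 0.75 × 525.9 = 394 kN.
Bearing (1.5 l_c t F_u ≤ 3.0 d t F_u): upper limit = 3.0·30·6·430 / 1000 = 232.2 kN.
  Edge l_c = 55 − 33/2 = 38.5 → r_n = 149 kN; interior l_c = 115 − 33 = 82 → r_n = 232.2 kN.
  R_n,bearing = 1·149 + 1·232.2 = 381.2 kN → 0.75 × 381.2 = 286 kN.
Bearing governs: 286 kN.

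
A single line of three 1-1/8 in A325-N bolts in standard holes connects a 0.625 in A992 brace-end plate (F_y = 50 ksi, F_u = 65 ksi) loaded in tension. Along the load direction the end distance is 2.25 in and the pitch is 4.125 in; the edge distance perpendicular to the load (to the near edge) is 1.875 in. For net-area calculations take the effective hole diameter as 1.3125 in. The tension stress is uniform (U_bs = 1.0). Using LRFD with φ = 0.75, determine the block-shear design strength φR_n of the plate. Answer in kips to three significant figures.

Shear plane L_v = 2.25 + 2·4.125 = 10.5 in; A_gv = 10.5 × 0.625 = 6.562 in².
A_nv = (10.5 − 2.5·1.3125) × 0.625 = 4.512 in².
A_nt = (1.875 − 0.5·1.3125) × 0.625 = 0.7617 in².
0.6 F_u A_nv = 176 kips; 0.6 F_y A_gv = 196.9 kips → shear rupture governs the shear term.
R_n = 176 + 1.0 × 65 × 0.7617 = 225.5 kips.
Design strength φR_n = 0.75 × 225.5 = 169 kips.

169 kips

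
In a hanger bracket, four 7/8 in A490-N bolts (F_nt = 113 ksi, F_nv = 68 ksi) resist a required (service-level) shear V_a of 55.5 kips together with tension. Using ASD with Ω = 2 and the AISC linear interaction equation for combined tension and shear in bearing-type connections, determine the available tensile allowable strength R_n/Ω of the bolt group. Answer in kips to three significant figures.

A_b = π·0.875²/4 = 0.6013 in²; f_rv = 55.5 / (4 × 0.6013) = 23.07 ksi.
F'_nt = 1.3 F_nt − (Ω F_nt / F_nv) f_rv = 1.3·113 − (2·113/68)·23.07 = 70.21 ksi, capped at F_nt → F'_nt = 70.21 ksi.
R_n = F'_nt · A_b · n = 70.21 × 0.6013 × 4 = 168.9 kips.
Allowable strength R_n/Ω = 168.9 / 2 = 84.4 kips.

84.4 kips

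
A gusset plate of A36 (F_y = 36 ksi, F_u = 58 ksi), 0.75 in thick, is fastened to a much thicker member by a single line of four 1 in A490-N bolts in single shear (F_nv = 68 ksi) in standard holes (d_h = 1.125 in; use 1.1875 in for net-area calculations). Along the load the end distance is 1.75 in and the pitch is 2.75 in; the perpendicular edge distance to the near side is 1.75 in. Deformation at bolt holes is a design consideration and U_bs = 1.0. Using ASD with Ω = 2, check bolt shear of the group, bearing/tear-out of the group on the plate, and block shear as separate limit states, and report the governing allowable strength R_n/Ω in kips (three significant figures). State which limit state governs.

101 kips (block shear governs)

Bolt shear: A_b = π·1²/4 = 0.7854 in²; R_n = 68 × 0.7854 × 4 × 1 = 213.6 kips → 213.6 / 2 = 107 kips.
Bearing: edge l_c = 1.188, r_n = 61.99 kips; interior l_c = 1.625, r_n = 84.82 kips; R_n = 61.99 + 3·84.82 = 316.5 kips → 158 kips.
Block shear: A_gv = 7.5, A_nv = 4.383, A_nt = 0.8672 in²; R_n = min(0.6F_uA_nv, 0.6F_yA_gv) + U_bs·F_u·A_nt = 202.8 kips → 101 kips.
Block shear governs: 101 kips.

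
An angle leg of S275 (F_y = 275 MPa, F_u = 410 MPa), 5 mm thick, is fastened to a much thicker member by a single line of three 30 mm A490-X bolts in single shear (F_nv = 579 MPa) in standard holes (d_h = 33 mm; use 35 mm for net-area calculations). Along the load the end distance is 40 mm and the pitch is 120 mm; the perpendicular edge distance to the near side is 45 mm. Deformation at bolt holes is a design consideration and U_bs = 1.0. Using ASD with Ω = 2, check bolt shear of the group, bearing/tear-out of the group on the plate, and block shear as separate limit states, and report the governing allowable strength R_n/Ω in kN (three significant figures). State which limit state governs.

144 kN (block shear governs)

Bolt shear: A_b = π·30²/4 = 706.9 mm²; R_n = 579 × 706.9 × 3 × 1 / 1000 = 1228 kN → 1228 / 2 = 614 kN.
Bearing: edge l_c = 23.5, r_n = 57.81 kN; interior l_c = 87, r_n = 147.6 kN; R_n = 57.81 + 2·147.6 = 353 kN → 177 kN.
Block shear: A_gv = 1400, A_nv = 962.5, A_nt = 137.5 mm²; R_n = min(0.6F_uA_nv, 0.6F_yA_gv) + U_bs·F_u·A_nt = 287.4 kN → 144 kN.
Block shear governs: 144 kN.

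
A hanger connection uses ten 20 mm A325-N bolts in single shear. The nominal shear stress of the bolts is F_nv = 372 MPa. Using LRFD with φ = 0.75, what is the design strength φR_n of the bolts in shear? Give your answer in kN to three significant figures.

877 kN

A_b = π × 20² / 4 = 314.2 mm².
R_n = F_nv · A_b · n · n_s = 372 × 314.2 × 10 × 1 / 1000 = 1169 kN.
Design strength φR_n = 0.75 × 1169 = 877 kN.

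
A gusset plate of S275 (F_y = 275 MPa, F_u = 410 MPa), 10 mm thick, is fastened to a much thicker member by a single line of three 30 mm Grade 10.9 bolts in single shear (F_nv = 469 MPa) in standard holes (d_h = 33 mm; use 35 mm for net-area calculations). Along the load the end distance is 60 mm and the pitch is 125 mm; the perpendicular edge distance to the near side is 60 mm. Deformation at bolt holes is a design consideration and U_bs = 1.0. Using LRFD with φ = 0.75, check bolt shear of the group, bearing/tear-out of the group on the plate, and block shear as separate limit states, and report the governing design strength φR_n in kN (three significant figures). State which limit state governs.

Bolt shear: A_b = π·30²/4 = 706.9 mm²; R_n = 469 × 706.9 × 3 × 1 / 1000 = 994.5 kN → 0.75 × 994.5 = 746 kN.
Bearing: edge l_c = 43.5, r_n = 214 kN; interior l_c = 92, r_n = 295.2 kN; R_n = 214 + 2·295.2 = 804.4 kN → 603 kN.
Block shear: A_gv = 3100, A_nv = 2225, A_nt = 425 mm²; R_n = min(0.6F_uA_nv, 0.6F_yA_gv) + U_bs·F_u·A_nt = 685.8 kN → 514 kN.
Block shear governs: 514 kN.

514 kN (block shear governs)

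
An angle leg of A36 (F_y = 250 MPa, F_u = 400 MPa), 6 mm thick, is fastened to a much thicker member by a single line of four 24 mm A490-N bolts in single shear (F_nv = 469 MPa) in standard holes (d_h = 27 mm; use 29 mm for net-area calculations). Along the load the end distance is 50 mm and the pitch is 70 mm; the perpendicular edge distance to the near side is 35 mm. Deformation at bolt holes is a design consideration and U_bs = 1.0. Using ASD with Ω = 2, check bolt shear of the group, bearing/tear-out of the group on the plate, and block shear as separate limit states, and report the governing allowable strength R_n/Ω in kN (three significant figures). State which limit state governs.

Bolt shear: A_b = π·24²/4 = 452.4 mm²; R_n = 469 × 452.4 × 4 × 1 / 1000 = 848.7 kN → 848.7 / 2 = 424 kN.
Bearing: edge l_c = 36.5, r_n = 105.1 kN; interior l_c = 43, r_n = 123.8 kN; R_n = 105.1 + 3·123.8 = 476.6 kN → 238 kN.
Block shear: A_gv = 1560, A_nv = 951, A_nt = 123 mm²; R_n = min(0.6F_uA_nv, 0.6F_yA_gv) + U_bs·F_u·A_nt = 277.4 kN → 139 kN.
Block shear governs: 139 kN.

139 kN (block shear governs)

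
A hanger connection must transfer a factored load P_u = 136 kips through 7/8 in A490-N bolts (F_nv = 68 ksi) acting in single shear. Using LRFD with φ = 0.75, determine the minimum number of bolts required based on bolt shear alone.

A_b = π·0.875²/4 = 0.6013 in².
Per-bolt design strength φR_n = 0.75 × 68 × 0.6013 × 1 = 30.67 kips.
n ≥ 136 / 30.67 = 4.435 → use 5 bolts.

5 bolts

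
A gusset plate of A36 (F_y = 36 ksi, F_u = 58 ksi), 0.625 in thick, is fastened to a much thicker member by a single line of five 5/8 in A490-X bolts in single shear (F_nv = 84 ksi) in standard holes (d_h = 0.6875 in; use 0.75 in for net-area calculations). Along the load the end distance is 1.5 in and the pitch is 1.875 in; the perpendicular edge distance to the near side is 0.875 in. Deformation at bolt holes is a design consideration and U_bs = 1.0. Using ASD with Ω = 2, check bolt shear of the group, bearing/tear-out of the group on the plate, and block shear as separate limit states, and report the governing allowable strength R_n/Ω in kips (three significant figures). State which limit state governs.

64.4 kips (bolt shear governs)

Bolt shear: A_b = π·0.625²/4 = 0.3068 in²; R_n = 84 × 0.3068 × 5 × 1 = 128.9 kips → 128.9 / 2 = 64.4 kips.
Bearing: edge l_c = 1.156, r_n = 50.3 kips; interior l_c = 1.188, r_n = 51.66 kips; R_n = 50.3 + 4·51.66 = 256.9 kips → 128 kips.
Block shear: A_gv = 5.625, A_nv = 3.516, A_nt = 0.3125 in²; R_n = min(0.6F_uA_nv, 0.6F_yA_gv) + U_bs·F_u·A_nt = 139.6 kips → 69.8 kips.
Bolt shear governs: 64.4 kips.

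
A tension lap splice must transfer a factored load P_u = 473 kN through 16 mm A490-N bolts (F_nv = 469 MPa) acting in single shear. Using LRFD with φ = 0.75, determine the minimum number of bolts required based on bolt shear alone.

7 bolts

A_b = π·16²/4 = 201.1 mm².
Per-bolt design strength φR_n = 0.75 × 469 × 201.1 × 1 / 1000 = 70.72 kN.
n ≥ 473 / 70.72 = 6.688 → use 7 bolts.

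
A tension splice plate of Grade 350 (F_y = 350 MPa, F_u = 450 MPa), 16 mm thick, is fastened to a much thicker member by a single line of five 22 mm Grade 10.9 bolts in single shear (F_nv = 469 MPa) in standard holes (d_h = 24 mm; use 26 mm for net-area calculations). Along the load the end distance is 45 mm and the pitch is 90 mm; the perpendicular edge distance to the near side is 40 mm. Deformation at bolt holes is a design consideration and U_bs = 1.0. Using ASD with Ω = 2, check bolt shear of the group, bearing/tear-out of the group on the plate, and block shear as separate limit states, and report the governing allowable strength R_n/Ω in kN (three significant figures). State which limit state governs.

446 kN (bolt shear governs)

Bolt shear: A_b = π·22²/4 = 380.1 mm²; R_n = 469 × 380.1 × 5 × 1 / 1000 = 891.4 kN → 891.4 / 2 = 446 kN.
Bearing: edge l_c = 33, r_n = 285.1 kN; interior l_c = 66, r_n = 380.2 kN; R_n = 285.1 + 4·380.2 = 1806 kN → 903 kN.
Block shear: A_gv = 6480, A_nv = 4608, A_nt = 432 mm²; R_n = min(0.6F_uA_nv, 0.6F_yA_gv) + U_bs·F_u·A_nt = 1439 kN → 719 kN.
Bolt shear governs: 446 kN.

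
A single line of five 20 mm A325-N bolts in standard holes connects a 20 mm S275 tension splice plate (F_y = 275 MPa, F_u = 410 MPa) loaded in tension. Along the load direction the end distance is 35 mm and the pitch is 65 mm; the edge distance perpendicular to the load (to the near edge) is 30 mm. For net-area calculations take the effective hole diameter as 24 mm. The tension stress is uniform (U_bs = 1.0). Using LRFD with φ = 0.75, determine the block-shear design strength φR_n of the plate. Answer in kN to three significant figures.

801 kN

Shear plane L_v = 35 + 4·65 = 295 mm; A_gv = 295 × 20 = 5900 mm².
A_nv = (295 − 4.5·24) × 20 = 3740 mm².
A_nt = (30 − 0.5·24) × 20 = 360 mm².
0.6 F_u A_nv = 920 kN; 0.6 F_y A_gv = 973.5 kN → shear rupture governs the shear term.
R_n = 920 + 1.0 × 410 × 360 / 1000 = 1068 kN.
Design strength φR_n = 0.75 × 1068 = 801 kN.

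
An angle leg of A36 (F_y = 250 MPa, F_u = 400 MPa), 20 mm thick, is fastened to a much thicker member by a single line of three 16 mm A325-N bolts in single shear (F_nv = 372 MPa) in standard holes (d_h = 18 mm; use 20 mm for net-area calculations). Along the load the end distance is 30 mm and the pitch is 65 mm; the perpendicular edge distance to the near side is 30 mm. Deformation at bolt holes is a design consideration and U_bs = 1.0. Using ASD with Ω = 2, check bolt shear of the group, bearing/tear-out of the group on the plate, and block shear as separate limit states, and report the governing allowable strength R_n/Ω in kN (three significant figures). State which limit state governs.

112 kN (bolt shear governs)

Bolt shear: A_b = π·16²/4 = 201.1 mm²; R_n = 372 × 201.1 × 3 × 1 / 1000 = 224.4 kN → 224.4 / 2 = 112 kN.
Bearing: edge l_c = 21, r_n = 201.6 kN; interior l_c = 47, r_n = 307.2 kN; R_n = 201.6 + 2·307.2 = 816 kN → 408 kN.
Block shear: A_gv = 3200, A_nv = 2200, A_nt = 400 mm²; R_n = min(0.6F_uA_nv, 0.6F_yA_gv) + U_bs·F_u·A_nt = 640 kN → 320 kN.
Bolt shear governs: 112 kN.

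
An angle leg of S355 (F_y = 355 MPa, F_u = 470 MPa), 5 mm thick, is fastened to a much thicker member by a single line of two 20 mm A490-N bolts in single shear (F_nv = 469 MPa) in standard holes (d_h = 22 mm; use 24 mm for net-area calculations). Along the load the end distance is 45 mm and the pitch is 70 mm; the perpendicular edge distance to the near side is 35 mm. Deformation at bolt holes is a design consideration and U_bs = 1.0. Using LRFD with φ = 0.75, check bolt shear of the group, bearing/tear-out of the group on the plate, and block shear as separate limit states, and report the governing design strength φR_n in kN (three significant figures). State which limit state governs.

Bolt shear: A_b = π·20²/4 = 314.2 mm²; R_n = 469 × 314.2 × 2 × 1 / 1000 = 294.7 kN → 0.75 × 294.7 = 221 kN.
Bearing: edge l_c = 34, r_n = 95.88 kN; interior l_c = 48, r_n = 112.8 kN; R_n = 95.88 + 1·112.8 = 208.7 kN → 157 kN.
Block shear: A_gv = 575, A_nv = 395, A_nt = 115 mm²; R_n = min(0.6F_uA_nv, 0.6F_yA_gv) + U_bs·F_u·A_nt = 165.4 kN → 124 kN.
Block shear governs: 124 kN.

124 kN (block shear governs)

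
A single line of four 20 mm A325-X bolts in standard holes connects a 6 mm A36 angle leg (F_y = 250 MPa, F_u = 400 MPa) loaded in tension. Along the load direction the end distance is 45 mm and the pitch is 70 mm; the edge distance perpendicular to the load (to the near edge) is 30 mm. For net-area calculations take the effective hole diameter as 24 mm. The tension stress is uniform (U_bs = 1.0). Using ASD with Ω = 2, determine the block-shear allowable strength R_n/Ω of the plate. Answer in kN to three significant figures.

136 kN

Shear plane L_v = 45 + 3·70 = 255 mm; A_gv = 255 × 6 = 1530 mm².
A_nv = (255 − 3.5·24) × 6 = 1026 mm².
A_nt = (30 − 0.5·24) × 6 = 108 mm².
0.6 F_u A_nv = 246.2 kN; 0.6 F_y A_gv = 229.5 kN → shear yielding governs the shear term.
R_n = 229.5 + 1.0 × 400 × 108 / 1000 = 272.7 kN.
Allowable strength R_n/Ω = 272.7 / 2 = 136 kN.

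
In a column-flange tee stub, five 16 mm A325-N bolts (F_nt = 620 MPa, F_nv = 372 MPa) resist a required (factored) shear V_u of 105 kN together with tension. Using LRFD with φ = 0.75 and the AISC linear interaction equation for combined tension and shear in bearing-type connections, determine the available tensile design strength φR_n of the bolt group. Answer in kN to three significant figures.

A_b = π·16²/4 = 201.1 mm²; f_rv = 105 × 1000 / (5 × 201.1) = 104.4 MPa.
F'_nt = 1.3 F_nt − (F_nt / φF_nv) f_rv = 1.3·620 − (620/(0.75·372))·104.4 = 573.9 MPa, capped at F_nt → F'_nt = 573.9 MPa.
R_n = F'_nt · A_b · n = 573.9 × 201.1 × 5 / 1000 = 576.9 kN.
Design strength φR_n = 0.75 × 576.9 = 433 kN.

433 kN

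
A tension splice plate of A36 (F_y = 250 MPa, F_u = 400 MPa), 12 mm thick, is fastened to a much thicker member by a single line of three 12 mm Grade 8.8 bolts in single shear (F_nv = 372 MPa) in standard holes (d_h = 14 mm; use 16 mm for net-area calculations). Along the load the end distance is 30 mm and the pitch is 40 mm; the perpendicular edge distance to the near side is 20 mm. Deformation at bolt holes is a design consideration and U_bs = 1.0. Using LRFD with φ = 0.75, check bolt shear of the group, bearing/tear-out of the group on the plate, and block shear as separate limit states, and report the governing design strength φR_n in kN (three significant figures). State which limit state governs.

Bolt shear: A_b = π·12²/4 = 113.1 mm²; R_n = 372 × 113.1 × 3 × 1 / 1000 = 126.2 kN → 0.75 × 126.2 = 94.7 kN.
Bearing: edge l_c = 23, r_n = 132.5 kN; interior l_c = 26, r_n = 138.2 kN; R_n = 132.5 + 2·138.2 = 409 kN → 307 kN.
Block shear: A_gv = 1320, A_nv = 840, A_nt = 144 mm²; R_n = min(0.6F_uA_nv, 0.6F_yA_gv) + U_bs·F_u·A_nt = 255.6 kN → 192 kN.
Bolt shear governs: 94.7 kN.

94.7 kN (bolt shear governs)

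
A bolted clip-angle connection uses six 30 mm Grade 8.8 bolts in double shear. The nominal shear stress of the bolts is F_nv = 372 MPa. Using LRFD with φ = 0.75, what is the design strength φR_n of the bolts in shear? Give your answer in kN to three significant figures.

A_b = π × 30² / 4 = 706.9 mm².
R_n = F_nv · A_b · n · n_s = 372 × 706.9 × 6 × 2 / 1000 = 3155 kN.
Design strength φR_n = 0.75 × 3155 = 2370 kN.

2370 kN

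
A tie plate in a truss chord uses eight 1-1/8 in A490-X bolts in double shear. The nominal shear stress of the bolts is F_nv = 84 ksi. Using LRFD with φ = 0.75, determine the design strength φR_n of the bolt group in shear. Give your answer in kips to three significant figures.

1000 kips

A_b = π × 1.125² / 4 = 0.994 in².
R_n = F_nv · A_b · n · n_s = 84 × 0.994 × 8 × 2 = 1336 kips.
Design strength φR_n = 0.75 × 1336 = 1000 kips.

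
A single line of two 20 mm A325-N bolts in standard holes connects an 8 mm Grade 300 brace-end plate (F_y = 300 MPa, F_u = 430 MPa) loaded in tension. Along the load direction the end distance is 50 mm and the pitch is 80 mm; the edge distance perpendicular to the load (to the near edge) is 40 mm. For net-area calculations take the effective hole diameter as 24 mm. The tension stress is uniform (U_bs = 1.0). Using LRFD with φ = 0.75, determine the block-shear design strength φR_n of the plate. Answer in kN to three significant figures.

213 kN

Shear plane L_v = 50 + 1·80 = 130 mm; A_gv = 130 × 8 = 1040 mm².
A_nv = (130 − 1.5·24) × 8 = 752 mm².
A_nt = (40 − 0.5·24) × 8 = 224 mm².
0.6 F_u A_nv = 194 kN; 0.6 F_y A_gv = 187.2 kN → shear yielding governs the shear term.
R_n = 187.2 + 1.0 × 430 × 224 / 1000 = 283.5 kN.
Design strength φR_n = 0.75 × 283.5 = 213 kN.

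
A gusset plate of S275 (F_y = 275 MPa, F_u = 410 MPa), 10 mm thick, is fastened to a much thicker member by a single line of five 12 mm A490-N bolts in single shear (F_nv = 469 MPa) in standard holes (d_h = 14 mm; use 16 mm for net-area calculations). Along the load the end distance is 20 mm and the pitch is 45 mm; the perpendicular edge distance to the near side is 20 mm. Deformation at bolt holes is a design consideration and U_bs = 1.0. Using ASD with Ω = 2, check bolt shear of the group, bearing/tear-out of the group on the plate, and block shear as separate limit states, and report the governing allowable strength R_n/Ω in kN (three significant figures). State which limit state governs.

133 kN (bolt shear governs)

Bolt shear: A_b = π·12²/4 = 113.1 mm²; R_n = 469 × 113.1 × 5 × 1 / 1000 = 265.2 kN → 265.2 / 2 = 133 kN.
Bearing: edge l_c = 13, r_n = 63.96 kN; interior l_c = 31, r_n = 118.1 kN; R_n = 63.96 + 4·118.1 = 536.3 kN → 268 kN.
Block shear: A_gv = 2000, A_nv = 1280, A_nt = 120 mm²; R_n = min(0.6F_uA_nv, 0.6F_yA_gv) + U_bs·F_u·A_nt = 364.1 kN → 182 kN.
Bolt shear governs: 133 kN.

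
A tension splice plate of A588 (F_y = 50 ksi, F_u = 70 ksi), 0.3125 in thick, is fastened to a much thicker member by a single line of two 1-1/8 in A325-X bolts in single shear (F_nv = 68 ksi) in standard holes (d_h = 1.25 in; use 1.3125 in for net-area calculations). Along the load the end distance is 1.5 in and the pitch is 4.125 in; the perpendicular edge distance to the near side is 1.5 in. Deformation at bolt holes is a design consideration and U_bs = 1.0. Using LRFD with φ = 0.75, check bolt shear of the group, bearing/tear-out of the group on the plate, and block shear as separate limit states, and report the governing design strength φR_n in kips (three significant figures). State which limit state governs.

Bolt shear: A_b = π·1.125²/4 = 0.994 in²; R_n = 68 × 0.994 × 2 × 1 = 135.2 kips → 0.75 × 135.2 = 101 kips.
Bearing: edge l_c = 0.875, r_n = 22.97 kips; interior l_c = 2.875, r_n = 59.06 kips; R_n = 22.97 + 1·59.06 = 82.03 kips → 61.5 kips.
Block shear: A_gv = 1.758, A_nv = 1.143, A_nt = 0.2637 in²; R_n = min(0.6F_uA_nv, 0.6F_yA_gv) + U_bs·F_u·A_nt = 66.45 kips → 49.8 kips.
Block shear governs: 49.8 kips.

49.8 kips (block shear governs)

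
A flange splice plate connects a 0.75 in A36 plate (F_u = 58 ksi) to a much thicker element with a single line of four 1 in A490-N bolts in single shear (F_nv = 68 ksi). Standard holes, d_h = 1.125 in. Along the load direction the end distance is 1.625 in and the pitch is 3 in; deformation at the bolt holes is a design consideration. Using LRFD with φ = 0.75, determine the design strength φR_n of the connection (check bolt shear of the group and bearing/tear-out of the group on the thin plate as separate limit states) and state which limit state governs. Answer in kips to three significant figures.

160 kips (bolt shear governs)

Bolt shear: A_b = π·1²/4 = 0.7854 in²; R_n = 68 × 0.7854 × 4 × 1 = 213.6 kips → 0.75 × 213.6 = 160 kips.
Bearing (1.2 l_c t F_u ≤ 2.4 d t F_u): upper limit = 2.4·1·0.75·58 = 104.4 kips.
  Edge l_c = 1.625 − 1.125/2 = 1.062 → r_n = 55.46 kips; interior l_c = 3 − 1.125 = 1.875 → r_n = 97.88 kips.
  R_n,bearing = 1·55.46 + 3·97.88 = 349.1 kips → 0.75 × 349.1 = 262 kips.
Bolt shear governs: 160 kips.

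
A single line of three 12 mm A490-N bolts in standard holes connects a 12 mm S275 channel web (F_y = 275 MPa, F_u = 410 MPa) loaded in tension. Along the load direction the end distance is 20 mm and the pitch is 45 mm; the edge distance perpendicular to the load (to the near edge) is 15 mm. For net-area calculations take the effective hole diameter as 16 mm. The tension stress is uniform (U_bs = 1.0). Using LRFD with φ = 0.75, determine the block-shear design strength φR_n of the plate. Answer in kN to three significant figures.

181 kN

Shear plane L_v = 20 + 2·45 = 110 mm; A_gv = 110 × 12 = 1320 mm².
A_nv = (110 − 2.5·16) × 12 = 840 mm².
A_nt = (15 − 0.5·16) × 12 = 84 mm².
0.6 F_u A_nv = 206.6 kN; 0.6 F_y A_gv = 217.8 kN → shear rupture governs the shear term.
R_n = 206.6 + 1.0 × 410 × 84 / 1000 = 241.1 kN.
Design strength φR_n = 0.75 × 241.1 = 181 kN.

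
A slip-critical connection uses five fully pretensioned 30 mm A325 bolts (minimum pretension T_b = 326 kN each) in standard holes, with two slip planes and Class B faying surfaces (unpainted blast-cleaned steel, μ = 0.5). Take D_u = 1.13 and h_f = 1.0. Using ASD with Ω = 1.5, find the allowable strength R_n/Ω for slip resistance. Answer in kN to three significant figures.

1230 kN

R_n = μ · D_u · h_f · T_b · n_s · n_b = 0.5 × 1.13 × 1.0 × 326 × 2 × 5 = 1842 kN.
Allowable strength R_n/Ω = 1842 / 1.5 = 1230 kN.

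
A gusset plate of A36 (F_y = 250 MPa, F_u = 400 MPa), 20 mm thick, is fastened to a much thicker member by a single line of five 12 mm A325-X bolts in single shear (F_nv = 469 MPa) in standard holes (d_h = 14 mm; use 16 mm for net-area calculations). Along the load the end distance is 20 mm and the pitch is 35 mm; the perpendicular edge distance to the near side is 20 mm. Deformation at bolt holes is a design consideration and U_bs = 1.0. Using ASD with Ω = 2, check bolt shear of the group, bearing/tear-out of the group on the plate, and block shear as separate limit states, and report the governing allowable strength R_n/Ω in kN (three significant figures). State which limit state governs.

Bolt shear: A_b = π·12²/4 = 113.1 mm²; R_n = 469 × 113.1 × 5 × 1 / 1000 = 265.2 kN → 265.2 / 2 = 133 kN.
Bearing: edge l_c = 13, r_n = 124.8 kN; interior l_c = 21, r_n = 201.6 kN; R_n = 124.8 + 4·201.6 = 931.2 kN → 466 kN.
Block shear: A_gv = 3200, A_nv = 1760, A_nt = 240 mm²; R_n = min(0.6F_uA_nv, 0.6F_yA_gv) + U_bs·F_u·A_nt = 518.4 kN → 259 kN.
Bolt shear governs: 133 kN.

133 kN (bolt shear governs)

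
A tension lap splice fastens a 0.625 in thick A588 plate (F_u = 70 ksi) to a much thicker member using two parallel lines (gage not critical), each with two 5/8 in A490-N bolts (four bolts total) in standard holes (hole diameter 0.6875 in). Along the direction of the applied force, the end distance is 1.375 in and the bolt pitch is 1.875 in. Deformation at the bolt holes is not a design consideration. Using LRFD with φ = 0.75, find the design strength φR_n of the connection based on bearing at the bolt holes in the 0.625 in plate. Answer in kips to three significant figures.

218 kips

Per bolt r_n = 1.5 l_c t F_u ≤ 3.0 d t F_u; upper limit = 3.0 × 0.625 × 0.625 × 70 = 82.03 kips.
Edge bolt: l_c = 1.375 − 0.6875/2 = 1.031 in → 1.5 × 1.031 × 0.625 × 70 = 67.68 → r_n = 67.68 kips.
Interior bolts: l_c = 1.875 − 0.6875 = 1.188 in → 1.5 × 1.188 × 0.625 × 70 = 77.93 → r_n = 77.93 kips.
R_n = 2 × 67.68 + 2 × 77.93 = 291.2 kips.
Design strength φR_n = 0.75 × 291.2 = 218 kips.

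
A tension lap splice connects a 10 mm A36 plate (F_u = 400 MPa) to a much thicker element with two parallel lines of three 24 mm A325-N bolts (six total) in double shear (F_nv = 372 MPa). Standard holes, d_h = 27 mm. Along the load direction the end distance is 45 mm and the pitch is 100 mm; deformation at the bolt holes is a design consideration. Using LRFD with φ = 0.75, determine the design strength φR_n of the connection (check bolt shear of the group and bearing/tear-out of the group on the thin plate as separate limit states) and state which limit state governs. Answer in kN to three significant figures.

918 kN (bearing governs)

Bolt shear: A_b = π·24²/4 = 452.4 mm²; R_n = 372 × 452.4 × 6 × 2 / 1000 = 2019 kN → 0.75 × 2019 = 1510 kN.
Bearing (1.2 l_c t F_u ≤ 2.4 d t F_u): upper limit = 2.4·24·10·400 / 1000 = 230.4 kN.
  Edge l_c = 45 − 27/2 = 31.5 → r_n = 151.2 kN; interior l_c = 100 − 27 = 73 → r_n = 230.4 kN.
  R_n,bearing = 2·151.2 + 4·230.4 = 1224 kN → 0.75 × 1224 = 918 kN.
Bearing governs: 918 kN.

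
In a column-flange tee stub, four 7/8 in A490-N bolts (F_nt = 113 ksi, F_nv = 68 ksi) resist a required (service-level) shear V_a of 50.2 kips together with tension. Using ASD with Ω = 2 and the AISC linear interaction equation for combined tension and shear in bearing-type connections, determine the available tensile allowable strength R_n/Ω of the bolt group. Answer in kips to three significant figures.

A_b = π·0.875²/4 = 0.6013 in²; f_rv = 50.2 / (4 × 0.6013) = 20.87 ksi.
F'_nt = 1.3 F_nt − (Ω F_nt / F_nv) f_rv = 1.3·113 − (2·113/68)·20.87 = 77.54 ksi, capped at F_nt → F'_nt = 77.54 ksi.
R_n = F'_nt · A_b · n = 77.54 × 0.6013 × 4 = 186.5 kips.
Allowable strength R_n/Ω = 186.5 / 2 = 93.2 kips.

93.2 kips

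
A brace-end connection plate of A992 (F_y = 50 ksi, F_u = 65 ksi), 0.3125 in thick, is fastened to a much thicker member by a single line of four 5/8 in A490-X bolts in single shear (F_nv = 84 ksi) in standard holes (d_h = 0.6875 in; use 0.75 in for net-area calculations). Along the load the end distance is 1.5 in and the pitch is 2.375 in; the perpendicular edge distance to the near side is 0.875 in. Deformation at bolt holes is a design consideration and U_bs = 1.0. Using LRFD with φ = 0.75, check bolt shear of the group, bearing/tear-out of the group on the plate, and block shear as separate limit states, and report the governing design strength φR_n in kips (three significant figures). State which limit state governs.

Bolt shear: A_b = π·0.625²/4 = 0.3068 in²; R_n = 84 × 0.3068 × 4 × 1 = 103.1 kips → 0.75 × 103.1 = 77.3 kips.
Bearing: edge l_c = 1.156, r_n = 28.18 kips; interior l_c = 1.688, r_n = 30.47 kips; R_n = 28.18 + 3·30.47 = 119.6 kips → 89.7 kips.
Block shear: A_gv = 2.695, A_nv = 1.875, A_nt = 0.1562 in²; R_n = min(0.6F_uA_nv, 0.6F_yA_gv) + U_bs·F_u·A_nt = 83.28 kips → 62.5 kips.
Block shear governs: 62.5 kips.

62.5 kips (block shear governs)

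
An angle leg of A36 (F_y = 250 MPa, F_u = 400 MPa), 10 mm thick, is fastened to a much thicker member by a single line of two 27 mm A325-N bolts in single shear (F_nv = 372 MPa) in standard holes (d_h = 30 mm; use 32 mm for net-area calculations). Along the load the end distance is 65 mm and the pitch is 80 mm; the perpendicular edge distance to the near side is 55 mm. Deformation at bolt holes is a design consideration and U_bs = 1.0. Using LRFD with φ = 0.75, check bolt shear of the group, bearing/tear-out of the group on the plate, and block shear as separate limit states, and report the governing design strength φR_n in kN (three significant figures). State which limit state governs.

Bolt shear: A_b = π·27²/4 = 572.6 mm²; R_n = 372 × 572.6 × 2 × 1 / 1000 = 426 kN → 0.75 × 426 = 319 kN.
Bearing: edge l_c = 50, r_n = 240 kN; interior l_c = 50, r_n = 240 kN; R_n = 240 + 1·240 = 480 kN → 360 kN.
Block shear: A_gv = 1450, A_nv = 970, A_nt = 390 mm²; R_n = min(0.6F_uA_nv, 0.6F_yA_gv) + U_bs·F_u·A_nt = 373.5 kN → 280 kN.
Block shear governs: 280 kN.

280 kN (block shear governs)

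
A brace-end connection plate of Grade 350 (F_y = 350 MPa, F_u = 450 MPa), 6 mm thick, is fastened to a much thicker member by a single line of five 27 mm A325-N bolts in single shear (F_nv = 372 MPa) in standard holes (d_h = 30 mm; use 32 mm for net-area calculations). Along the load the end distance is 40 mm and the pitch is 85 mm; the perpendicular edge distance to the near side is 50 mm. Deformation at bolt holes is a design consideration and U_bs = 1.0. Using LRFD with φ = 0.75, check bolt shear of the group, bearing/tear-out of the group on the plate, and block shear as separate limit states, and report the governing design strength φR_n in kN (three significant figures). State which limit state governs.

Bolt shear: A_b = π·27²/4 = 572.6 mm²; R_n = 372 × 572.6 × 5 × 1 / 1000 = 1065 kN → 0.75 × 1065 = 799 kN.
Bearing: edge l_c = 25, r_n = 81 kN; interior l_c = 55, r_n = 175 kN; R_n = 81 + 4·175 = 780.8 kN → 586 kN.
Block shear: A_gv = 2280, A_nv = 1416, A_nt = 204 mm²; R_n = min(0.6F_uA_nv, 0.6F_yA_gv) + U_bs·F_u·A_nt = 474.1 kN → 356 kN.
Block shear governs: 356 kN.

356 kN (block shear governs)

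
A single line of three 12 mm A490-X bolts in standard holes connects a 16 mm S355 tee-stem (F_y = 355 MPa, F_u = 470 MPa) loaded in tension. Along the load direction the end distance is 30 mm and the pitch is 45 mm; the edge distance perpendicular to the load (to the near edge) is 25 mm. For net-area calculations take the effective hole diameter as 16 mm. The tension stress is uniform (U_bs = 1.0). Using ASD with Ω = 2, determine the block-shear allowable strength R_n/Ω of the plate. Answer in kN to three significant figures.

244 kN

Shear plane L_v = 30 + 2·45 = 120 mm; A_gv = 120 × 16 = 1920 mm².
A_nv = (120 − 2.5·16) × 16 = 1280 mm².
A_nt = (25 − 0.5·16) × 16 = 272 mm².
0.6 F_u A_nv = 361 kN; 0.6 F_y A_gv = 409 kN → shear rupture governs the shear term.
R_n = 361 + 1.0 × 470 × 272 / 1000 = 488.8 kN.
Allowable strength R_n/Ω = 488.8 / 2 = 244 kN.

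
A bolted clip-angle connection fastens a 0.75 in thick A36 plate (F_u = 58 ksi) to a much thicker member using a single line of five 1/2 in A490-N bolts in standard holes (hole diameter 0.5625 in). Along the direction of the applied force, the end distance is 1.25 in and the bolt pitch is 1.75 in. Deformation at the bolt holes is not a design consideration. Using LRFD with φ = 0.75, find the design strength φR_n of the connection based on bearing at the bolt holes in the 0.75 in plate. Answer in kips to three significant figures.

243 kips

Per bolt r_n = 1.5 l_c t F_u ≤ 3.0 d t F_u; upper limit = 3.0 × 0.5 × 0.75 × 58 = 65.25 kips.
Edge bolt: l_c = 1.25 − 0.5625/2 = 0.9688 in → 1.5 × 0.9688 × 0.75 × 58 = 63.21 → r_n = 63.21 kips.
Interior bolts: l_c = 1.75 − 0.5625 = 1.188 in → 1.5 × 1.188 × 0.75 × 58 = 77.48 → r_n = 65.25 kips.
R_n = 1 × 63.21 + 4 × 65.25 = 324.2 kips.
Design strength φR_n = 0.75 × 324.2 = 243 kips.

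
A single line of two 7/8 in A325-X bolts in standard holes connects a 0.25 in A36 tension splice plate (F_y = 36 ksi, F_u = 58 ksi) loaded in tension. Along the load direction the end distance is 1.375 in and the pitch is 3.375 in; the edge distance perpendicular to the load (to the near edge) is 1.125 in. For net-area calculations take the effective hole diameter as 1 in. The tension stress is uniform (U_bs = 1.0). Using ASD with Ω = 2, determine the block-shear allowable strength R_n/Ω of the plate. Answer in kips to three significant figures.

17.4 kips

Shear plane L_v = 1.375 + 1·3.375 = 4.75 in; A_gv = 4.75 × 0.25 = 1.188 in².
A_nv = (4.75 − 1.5·1) × 0.25 = 0.8125 in².
A_nt = (1.125 − 0.5·1) × 0.25 = 0.1562 in².
0.6 F_u A_nv = 28.27 kips; 0.6 F_y A_gv = 25.65 kips → shear yielding governs the shear term.
R_n = 25.65 + 1.0 × 58 × 0.1562 = 34.71 kips.
Allowable strength R_n/Ω = 34.71 / 2 = 17.4 kips.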